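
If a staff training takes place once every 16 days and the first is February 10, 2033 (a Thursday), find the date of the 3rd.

March 14, 2033

The 3rd occurrence is 2 intervals after the first: 2 × 16 = 32 days after February 10, 2033.
February has 28 days — 18 days to the end of February leaves 14.
14 days into March → March 14, 2033.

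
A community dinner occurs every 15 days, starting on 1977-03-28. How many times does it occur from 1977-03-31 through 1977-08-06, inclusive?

8

Occurrences land 15·i days after 1977-03-28 for i = 0, 1, 2, …
1977-03-31 is 3 days after the start; 3 ÷ 15 = 0 remainder 3; since the remainder is 3, round up to i = 1. First occurrence in the window: #2 on 1977-04-12 (1×15 = 15 days in).
1977-08-06 is 131 days after the start; 131 ÷ 15 = 8 remainder 11. Last occurrence in the window: #9 on 1977-07-26.
Occurrences #2 through #9: 8 in total.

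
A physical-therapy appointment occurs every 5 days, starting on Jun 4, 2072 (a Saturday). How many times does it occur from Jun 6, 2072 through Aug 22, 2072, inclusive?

15

Occurrences land 5·i days after Jun 4, 2072 for i = 0, 1, 2, …
Jun 6, 2072 is 2 days after the start; 2 ÷ 5 = 0 remainder 2; since the remainder is 2, round up to i = 1. First occurrence in the window: #2 on Jun 9, 2072 (1×5 = 5 days in).
Aug 22, 2072 is 79 days after the start; 79 ÷ 5 = 15 remainder 4. Last occurrence in the window: #16 on Aug 18, 2072.
Occurrences #2 through #16: 15 in total.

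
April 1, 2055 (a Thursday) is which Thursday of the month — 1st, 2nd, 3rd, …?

1st

Day 1 falls in week ⌈1/7⌉ of the month.
Days 1–7 hold the 1st Thursday, 8–14 the 2nd, 15–21 the 3rd, 22–28 the 4th, 29–31 the 5th.
1 is in the range for the 1st.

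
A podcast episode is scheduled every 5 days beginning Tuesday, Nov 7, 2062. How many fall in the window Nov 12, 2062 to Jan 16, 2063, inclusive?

Occurrences land 5·i days after Nov 7, 2062 for i = 0, 1, 2, …
Nov 12, 2062 is 5 days after the start; 5 ÷ 5 = 1 remainder 0. First occurrence in the window: #2 on Nov 12, 2062 (1×5 = 5 days in).
Jan 16, 2063 is 70 days after the start; 70 ÷ 5 = 14 remainder 0. Last occurrence in the window: #15 on Jan 16, 2063.
Occurrences #2 through #15: 14 in total.

14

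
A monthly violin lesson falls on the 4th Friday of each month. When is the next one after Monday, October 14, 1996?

October 1996 starts on a Tuesday; its first Friday is the 4th, so the 4th Friday is the 25th — October 25, 1996.
October 25, 1996 is after October 14, 1996, so that is the next one.

October 25, 1996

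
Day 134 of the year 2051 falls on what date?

2051-05-14

January has 31 days (134 − 31 = 103 remain).
February has 28 days (103 − 28 = 75 remain).
March has 31 days (75 − 31 = 44 remain).
April has 30 days (44 − 30 = 14 remain).
14 into May → May 14.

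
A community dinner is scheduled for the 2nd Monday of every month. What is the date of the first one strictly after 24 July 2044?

July 2044 starts on a Friday; its first Monday is the 4th, so the 2nd Monday is the 11th — 11 July 2044.
That is not after 24 July 2044, so look at August 2044.
August 2044 starts on a Monday; its first Monday is the 1st, so the 2nd Monday is the 8th — 8 August 2044.

8 August 2044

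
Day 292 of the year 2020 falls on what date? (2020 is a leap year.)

Oct 18, 2020

Jan has 31 days (292 − 31 = 261 remain).
Feb has 29 days (261 − 29 = 232 remain).
Mar has 31 days (232 − 31 = 201 remain).
Apr has 30 days (201 − 30 = 171 remain).
May has 31 days (171 − 31 = 140 remain).
Jun has 30 days (140 − 30 = 110 remain).
Jul has 31 days (110 − 31 = 79 remain).
Aug has 31 days (79 − 31 = 48 remain).
Sep has 30 days (48 − 30 = 18 remain).
18 into Oct → Oct 18.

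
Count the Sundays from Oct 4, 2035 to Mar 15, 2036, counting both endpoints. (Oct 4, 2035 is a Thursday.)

23

Oct 4, 2035 is a Thursday; the first Sunday on or after it is Oct 7, 2035 (3 days later).
From Oct 7, 2035 to Mar 15, 2036: 24 + 30 + 31 + 31 + 29 + 15 = 160 days (rest of Oct, Nov, Dec, Jan, Feb, Mar).
160 ÷ 7 = 22 full weeks with remainder 6, so 22 more Sundays after the first → 23.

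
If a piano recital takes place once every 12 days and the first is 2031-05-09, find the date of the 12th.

2031-09-18

The 12th occurrence is 11 intervals after the first: 11 × 12 = 132 days after 2031-05-09.
May has 31 days — 22 days to the end of May leaves 110.
June has 30 days (80 left).
July has 31 days (49 left).
August has 31 days (18 left).
18 days into September → 2031-09-18.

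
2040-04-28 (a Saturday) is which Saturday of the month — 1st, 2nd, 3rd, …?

Day 28 falls in week ⌈28/7⌉ of the month.
Days 1–7 hold the 1st Saturday, 8–14 the 2nd, 15–21 the 3rd, 22–28 the 4th, 29–31 the 5th.
28 is in the range for the 4th.

4th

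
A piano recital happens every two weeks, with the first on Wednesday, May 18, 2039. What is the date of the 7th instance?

The 7th occurrence is 6 intervals after the first: 6 × 14 = 84 days after May 18, 2039.
May has 31 days — 13 days to the end of May leaves 71.
June has 30 days (41 left).
July has 31 days (10 left).
10 days into August → August 10, 2039.

August 10, 2039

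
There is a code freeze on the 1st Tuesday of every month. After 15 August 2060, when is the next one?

7 September 2060

August 2060 starts on a Sunday, so its 1st Tuesday is 3 August 2060 (2 days in).
That is not after 15 August 2060, so look at September 2060.
September 2060 starts on a Wednesday, so its 1st Tuesday is 7 September 2060 (6 days in).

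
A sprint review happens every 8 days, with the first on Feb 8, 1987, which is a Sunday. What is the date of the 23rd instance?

Aug 3, 1987

The 23rd occurrence is 22 intervals after the first: 22 × 8 = 176 days after Feb 8, 1987.
Feb has 28 days — 20 days to the end of Feb leaves 156.
Mar has 31 days (125 left).
Apr has 30 days (95 left).
May has 31 days (64 left).
Jun has 30 days (34 left).
Jul has 31 days (3 left).
3 days into Aug → Aug 3, 1987.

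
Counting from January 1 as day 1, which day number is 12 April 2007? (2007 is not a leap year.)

102

Days in months before April: 31 + 28 + 31 = 90.
Plus 12 days into April → day 102.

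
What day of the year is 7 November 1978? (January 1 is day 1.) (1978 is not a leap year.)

Days in months before November: 31 + 28 + 31 + 30 + 31 + 30 + 31 + 31 + 30 + 31 = 304.
Plus 7 days into November → day 311.

311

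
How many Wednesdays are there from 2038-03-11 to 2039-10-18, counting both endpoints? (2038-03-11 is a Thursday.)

83

2038-03-11 is a Thursday; the first Wednesday on or after it is 2038-03-17 (6 days later).
From 2038-03-17 to 2039-10-18: 289 + 291 = 580 days (rest of 2038, to 2039-10-18 in 2039).
580 ÷ 7 = 82 full weeks with remainder 6, so 82 more Wednesdays after the first → 83.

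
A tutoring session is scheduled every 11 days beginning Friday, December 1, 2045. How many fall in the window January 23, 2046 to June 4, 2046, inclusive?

Occurrences land 11·i days after December 1, 2045 for i = 0, 1, 2, …
January 23, 2046 is 53 days after the start; 53 ÷ 11 = 4 remainder 9; since the remainder is 9, round up to i = 5. First occurrence in the window: #6 on January 25, 2046 (5×11 = 55 days in).
June 4, 2046 is 185 days after the start; 185 ÷ 11 = 16 remainder 9. Last occurrence in the window: #17 on May 26, 2046.
Occurrences #6 through #17: 12 in total.

12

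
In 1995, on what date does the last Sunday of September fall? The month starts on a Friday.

September 1995 begins on a Friday, so the first Sunday is September 3 (2 days later).
September 1995 has 30 days. Adding weeks: 3, 10, 17, 24 — the last one ≤ 30 is the 24th.

24 September 1995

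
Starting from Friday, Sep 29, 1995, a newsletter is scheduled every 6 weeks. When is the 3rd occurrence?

Dec 22, 1995

The 3rd occurrence is 2 intervals after the first: 2 × 42 = 84 days after Sep 29, 1995.
Sep has 30 days — 1 day to the end of Sep leaves 83.
Oct has 31 days (52 left).
Nov has 30 days (22 left).
22 days into Dec → Dec 22, 1995.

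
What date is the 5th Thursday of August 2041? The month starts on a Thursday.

2041-08-29

August 2041 begins on a Thursday, so the first Thursday is August 1.
The 5th Thursday is 4 weeks later: 1 + 28 = 29.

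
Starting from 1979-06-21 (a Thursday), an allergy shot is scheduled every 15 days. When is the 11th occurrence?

The 11th occurrence is 10 intervals after the first: 10 × 15 = 150 days after 1979-06-21.
June has 30 days — 9 days to the end of June leaves 141.
July has 31 days (110 left).
August has 31 days (79 left).
September has 30 days (49 left).
October has 31 days (18 left).
18 days into November → 1979-11-18.

1979-11-18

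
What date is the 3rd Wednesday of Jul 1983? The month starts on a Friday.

Jul 1983 begins on a Friday, so the first Wednesday is Jul 6 (5 days later).
The 3rd Wednesday is 2 weeks later: 6 + 14 = 20.

Jul 20, 1983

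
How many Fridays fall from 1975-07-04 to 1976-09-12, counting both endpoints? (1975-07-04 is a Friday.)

63

1975-07-04 is a Friday; the first Friday on or after it is 1975-07-04.
From 1975-07-04 to 1976-09-12: 180 + 256 = 436 days (rest of 1975, to 1976-09-12 in 1976).
436 ÷ 7 = 62 full weeks with remainder 2, so 62 more Fridays after the first → 63.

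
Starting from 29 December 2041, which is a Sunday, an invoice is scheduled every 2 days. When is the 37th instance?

The 37th occurrence is 36 intervals after the first: 36 × 2 = 72 days after 29 December 2041.
December has 31 days — 2 days to the end of December leaves 70.
January has 31 days (39 left).
February has 28 days (11 left).
11 days into March → 11 March 2042.

11 March 2042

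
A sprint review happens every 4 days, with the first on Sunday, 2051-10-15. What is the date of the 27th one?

2052-01-27

The 27th occurrence is 26 intervals after the first: 26 × 4 = 104 days after 2051-10-15.
October has 31 days — 16 days to the end of October leaves 88.
November has 30 days (58 left).
December has 31 days (27 left).
27 days into January → 2052-01-27.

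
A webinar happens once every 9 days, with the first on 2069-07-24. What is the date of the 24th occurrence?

2070-02-16

The 24th occurrence is 23 intervals after the first: 23 × 9 = 207 days after 2069-07-24.
July has 31 days — 7 days to the end of July leaves 200.
August has 31 days (169 left).
September has 30 days (139 left).
October has 31 days (108 left).
November has 30 days (78 left).
December has 31 days (47 left).
January has 31 days (16 left).
16 days into February → 2070-02-16.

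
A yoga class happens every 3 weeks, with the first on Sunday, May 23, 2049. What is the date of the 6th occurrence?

Sep 5, 2049

The 6th occurrence is 5 intervals after the first: 5 × 21 = 105 days after May 23, 2049.
May has 31 days — 8 days to the end of May leaves 97.
Jun has 30 days (67 left).
Jul has 31 days (36 left).
Aug has 31 days (5 left).
5 days into Sep → Sep 5, 2049.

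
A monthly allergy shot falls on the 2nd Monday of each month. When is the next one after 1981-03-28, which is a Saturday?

1981-04-13

March 1981 starts on a Sunday; its first Monday is the 2nd, so the 2nd Monday is the 9th — 1981-03-09.
That is not after 1981-03-28, so look at April 1981.
April 1981 starts on a Wednesday; its first Monday is the 6th, so the 2nd Monday is the 13th — 1981-04-13.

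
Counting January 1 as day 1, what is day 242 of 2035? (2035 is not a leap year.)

August 30, 2035

January has 31 days (242 − 31 = 211 remain).
February has 28 days (211 − 28 = 183 remain).
March has 31 days (183 − 31 = 152 remain).
April has 30 days (152 − 30 = 122 remain).
May has 31 days (122 − 31 = 91 remain).
June has 30 days (91 − 30 = 61 remain).
July has 31 days (61 − 31 = 30 remain).
30 into August → August 30.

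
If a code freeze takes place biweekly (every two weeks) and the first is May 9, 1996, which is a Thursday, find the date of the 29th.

The 29th occurrence is 28 intervals after the first: 28 × 14 = 392 days after May 9, 1996.
May has 31 days — 22 days to the end of May leaves 370.
June has 30 days (340 left).
July has 31 days (309 left).
August has 31 days (278 left).
September has 30 days (248 left).
October has 31 days (217 left).
November has 30 days (187 left).
December has 31 days (156 left).
January has 31 days (125 left).
February has 28 days (97 left).
March has 31 days (66 left).
April has 30 days (36 left).
May has 31 days (5 left).
5 days into June → June 5, 1997.

June 5, 1997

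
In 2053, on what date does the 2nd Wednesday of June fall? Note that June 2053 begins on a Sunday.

June 2053 begins on a Sunday, so the first Wednesday is June 4 (3 days later).
The 2nd Wednesday is 1 weeks later: 4 + 7 = 11.

June 11, 2053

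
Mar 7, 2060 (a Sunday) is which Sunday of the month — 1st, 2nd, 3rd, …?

1st

Day 7 falls in week ⌈7/7⌉ of the month.
Days 1–7 hold the 1st Sunday, 8–14 the 2nd, 15–21 the 3rd, 22–28 the 4th, 29–31 the 5th.
7 is in the range for the 1st.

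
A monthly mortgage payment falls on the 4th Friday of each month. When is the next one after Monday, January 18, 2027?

January 2027 starts on a Friday; its first Friday is the 1st, so the 4th Friday is the 22nd — January 22, 2027.
January 22, 2027 is after January 18, 2027, so that is the next one.

January 22, 2027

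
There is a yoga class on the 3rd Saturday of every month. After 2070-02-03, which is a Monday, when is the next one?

2070-02-15

February 2070 starts on a Saturday; its first Saturday is the 1st, so the 3rd Saturday is the 15th — 2070-02-15.
2070-02-15 is after 2070-02-03, so that is the next one.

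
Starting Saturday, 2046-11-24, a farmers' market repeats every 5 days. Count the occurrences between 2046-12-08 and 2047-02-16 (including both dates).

Occurrences land 5·i days after 2046-11-24 for i = 0, 1, 2, …
2046-12-08 is 14 days after the start; 14 ÷ 5 = 2 remainder 4; since the remainder is 4, round up to i = 3. First occurrence in the window: #4 on 2046-12-09 (3×5 = 15 days in).
2047-02-16 is 84 days after the start; 84 ÷ 5 = 16 remainder 4. Last occurrence in the window: #17 on 2047-02-12.
Occurrences #4 through #17: 14 in total.

14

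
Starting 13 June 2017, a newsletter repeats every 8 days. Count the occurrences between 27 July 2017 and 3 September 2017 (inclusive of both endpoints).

Occurrences land 8·i days after 13 June 2017 for i = 0, 1, 2, …
27 July 2017 is 44 days after the start; 44 ÷ 8 = 5 remainder 4; since the remainder is 4, round up to i = 6. First occurrence in the window: #7 on 31 July 2017 (6×8 = 48 days in).
3 September 2017 is 82 days after the start; 82 ÷ 8 = 10 remainder 2. Last occurrence in the window: #11 on 1 September 2017.
Occurrences #7 through #11: 5 in total.

5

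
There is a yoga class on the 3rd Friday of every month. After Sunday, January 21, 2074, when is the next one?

February 16, 2074

January 2074 starts on a Monday; its first Friday is the 5th, so the 3rd Friday is the 19th — January 19, 2074.
That is not after January 21, 2074, so look at February 2074.
February 2074 starts on a Thursday; its first Friday is the 2nd, so the 3rd Friday is the 16th — February 16, 2074.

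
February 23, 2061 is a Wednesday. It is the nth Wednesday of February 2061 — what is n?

Day 23 falls in week ⌈23/7⌉ of the month.
Days 1–7 hold the 1st Wednesday, 8–14 the 2nd, 15–21 the 3rd, 22–28 the 4th, 29–31 the 5th.
23 is in the range for the 4th.

4th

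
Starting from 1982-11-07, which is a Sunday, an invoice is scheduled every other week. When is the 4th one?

1982-12-19

The 4th occurrence is 3 intervals after the first: 3 × 14 = 42 days after 1982-11-07.
November has 30 days — 23 days to the end of November leaves 19.
19 days into December → 1982-12-19.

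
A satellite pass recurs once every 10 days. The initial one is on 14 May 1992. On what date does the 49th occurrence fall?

The 49th occurrence is 48 intervals after the first: 48 × 10 = 480 days after 14 May 1992.
May has 31 days — 17 days to the end of May leaves 463.
From end of May to end of 1992 is 214 days (249 left).
January has 31 days (218 left).
February has 28 days (190 left).
March has 31 days (159 left).
April has 30 days (129 left).
May has 31 days (98 left).
June has 30 days (68 left).
July has 31 days (37 left).
August has 31 days (6 left).
6 days into September → 6 September 1993.

6 September 1993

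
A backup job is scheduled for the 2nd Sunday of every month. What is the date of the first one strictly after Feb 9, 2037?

Mar 8, 2037

Feb 2037 starts on a Sunday; its first Sunday is the 1st, so the 2nd Sunday is the 8th — Feb 8, 2037.
That is not after Feb 9, 2037, so look at Mar 2037.
Mar 2037 starts on a Sunday; its first Sunday is the 1st, so the 2nd Sunday is the 8th — Mar 8, 2037.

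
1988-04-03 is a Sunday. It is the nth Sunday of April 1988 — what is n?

1st

Day 3 falls in week ⌈3/7⌉ of the month.
Days 1–7 hold the 1st Sunday, 8–14 the 2nd, 15–21 the 3rd, 22–28 the 4th, 29–31 the 5th.
3 is in the range for the 1st.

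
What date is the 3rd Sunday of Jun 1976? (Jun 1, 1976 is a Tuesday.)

Jun 20, 1976

Jun 1976 begins on a Tuesday, so the first Sunday is Jun 6 (5 days later).
The 3rd Sunday is 2 weeks later: 6 + 14 = 20.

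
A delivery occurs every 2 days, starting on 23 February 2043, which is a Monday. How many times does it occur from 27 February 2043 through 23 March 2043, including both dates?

Occurrences land 2·i days after 23 February 2043 for i = 0, 1, 2, …
27 February 2043 is 4 days after the start; 4 ÷ 2 = 2 remainder 0. First occurrence in the window: #3 on 27 February 2043 (2×2 = 4 days in).
23 March 2043 is 28 days after the start; 28 ÷ 2 = 14 remainder 0. Last occurrence in the window: #15 on 23 March 2043.
Occurrences #3 through #15: 13 in total.

13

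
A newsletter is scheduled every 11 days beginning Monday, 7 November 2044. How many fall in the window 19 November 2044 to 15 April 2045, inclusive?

13

Occurrences land 11·i days after 7 November 2044 for i = 0, 1, 2, …
19 November 2044 is 12 days after the start; 12 ÷ 11 = 1 remainder 1; since the remainder is 1, round up to i = 2. First occurrence in the window: #3 on 29 November 2044 (2×11 = 22 days in).
15 April 2045 is 159 days after the start; 159 ÷ 11 = 14 remainder 5. Last occurrence in the window: #15 on 10 April 2045.
Occurrences #3 through #15: 13 in total.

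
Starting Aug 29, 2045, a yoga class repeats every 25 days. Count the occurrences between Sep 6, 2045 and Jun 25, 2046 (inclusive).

Occurrences land 25·i days after Aug 29, 2045 for i = 0, 1, 2, …
Sep 6, 2045 is 8 days after the start; 8 ÷ 25 = 0 remainder 8; since the remainder is 8, round up to i = 1. First occurrence in the window: #2 on Sep 23, 2045 (1×25 = 25 days in).
Jun 25, 2046 is 300 days after the start; 300 ÷ 25 = 12 remainder 0. Last occurrence in the window: #13 on Jun 25, 2046.
Occurrences #2 through #13: 12 in total.

12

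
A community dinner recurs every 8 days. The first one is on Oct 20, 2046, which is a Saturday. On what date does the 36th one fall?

Jul 27, 2047

The 36th occurrence is 35 intervals after the first: 35 × 8 = 280 days after Oct 20, 2046.
Oct has 31 days — 11 days to the end of Oct leaves 269.
Nov has 30 days (239 left).
Dec has 31 days (208 left).
Jan has 31 days (177 left).
Feb has 28 days (149 left).
Mar has 31 days (118 left).
Apr has 30 days (88 left).
May has 31 days (57 left).
Jun has 30 days (27 left).
27 days into Jul → Jul 27, 2047.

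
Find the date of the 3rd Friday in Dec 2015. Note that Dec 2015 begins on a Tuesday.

Dec 18, 2015

Dec 2015 begins on a Tuesday, so the first Friday is Dec 4 (3 days later).
The 3rd Friday is 2 weeks later: 4 + 14 = 18.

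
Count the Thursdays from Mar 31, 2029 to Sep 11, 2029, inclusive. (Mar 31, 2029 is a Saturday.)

23

Mar 31, 2029 is a Saturday; the first Thursday on or after it is Apr 5, 2029 (5 days later).
From Apr 5, 2029 to Sep 11, 2029: 25 + 31 + 30 + 31 + 31 + 11 = 159 days (rest of Apr, May, Jun, Jul, Aug, Sep).
159 ÷ 7 = 22 full weeks with remainder 5, so 22 more Thursdays after the first → 23.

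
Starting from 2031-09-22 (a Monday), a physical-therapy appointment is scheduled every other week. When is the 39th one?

2033-03-07

The 39th occurrence is 38 intervals after the first: 38 × 14 = 532 days after 2031-09-22.
September has 30 days — 8 days to the end of September leaves 524.
From end of September to end of 2031 is 92 days (432 left).
2032 has 366 days (66 left).
January has 31 days (35 left).
February has 28 days (7 left).
7 days into March → 2033-03-07.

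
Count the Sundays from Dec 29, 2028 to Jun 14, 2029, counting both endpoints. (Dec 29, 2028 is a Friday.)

Dec 29, 2028 is a Friday; the first Sunday on or after it is Dec 31, 2028 (2 days later).
From Dec 31, 2028 to Jun 14, 2029: 0 + 31 + 28 + 31 + 30 + 31 + 14 = 165 days (rest of Dec, Jan, Feb, Mar, Apr, May, Jun).
165 ÷ 7 = 23 full weeks with remainder 4, so 23 more Sundays after the first → 24.

24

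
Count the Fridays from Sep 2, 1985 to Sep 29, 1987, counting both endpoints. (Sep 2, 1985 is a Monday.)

108

Sep 2, 1985 is a Monday; the first Friday on or after it is Sep 6, 1985 (4 days later).
From Sep 6, 1985 to Sep 29, 1987: 116 + 365 + 272 = 753 days (rest of 1985, 1986, to Sep 29, 1987 in 1987).
753 ÷ 7 = 107 full weeks with remainder 4, so 107 more Fridays after the first → 108.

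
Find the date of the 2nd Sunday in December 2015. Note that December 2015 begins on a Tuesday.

December 2015 begins on a Tuesday, so the first Sunday is December 6 (5 days later).
The 2nd Sunday is 1 weeks later: 6 + 7 = 13.

2015-12-13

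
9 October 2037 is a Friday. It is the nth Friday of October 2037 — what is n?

2nd

Day 9 falls in week ⌈9/7⌉ of the month.
Days 1–7 hold the 1st Friday, 8–14 the 2nd, 15–21 the 3rd, 22–28 the 4th, 29–31 the 5th.
9 is in the range for the 2nd.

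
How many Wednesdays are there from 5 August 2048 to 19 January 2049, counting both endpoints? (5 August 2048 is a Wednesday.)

5 August 2048 is a Wednesday; the first Wednesday on or after it is 5 August 2048.
From 5 August 2048 to 19 January 2049: 26 + 30 + 31 + 30 + 31 + 19 = 167 days (rest of August, September, October, November, December, January).
167 ÷ 7 = 23 full weeks with remainder 6, so 23 more Wednesdays after the first → 24.

24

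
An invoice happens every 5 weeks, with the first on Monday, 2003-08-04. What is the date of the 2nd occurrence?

2003-09-08

The 2nd occurrence is 1 interval after the first: 1 × 35 = 35 days after 2003-08-04.
August has 31 days — 27 days to the end of August leaves 8.
8 days into September → 2003-09-08.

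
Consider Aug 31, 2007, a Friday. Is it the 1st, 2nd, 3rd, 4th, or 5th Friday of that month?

Day 31 falls in week ⌈31/7⌉ of the month.
Days 1–7 hold the 1st Friday, 8–14 the 2nd, 15–21 the 3rd, 22–28 the 4th, 29–31 the 5th.
31 is in the range for the 5th.

5th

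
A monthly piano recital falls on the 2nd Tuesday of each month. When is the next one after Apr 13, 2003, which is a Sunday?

May 13, 2003

Apr 2003 starts on a Tuesday; its first Tuesday is the 1st, so the 2nd Tuesday is the 8th — Apr 8, 2003.
That is not after Apr 13, 2003, so look at May 2003.
May 2003 starts on a Thursday; its first Tuesday is the 6th, so the 2nd Tuesday is the 13th — May 13, 2003.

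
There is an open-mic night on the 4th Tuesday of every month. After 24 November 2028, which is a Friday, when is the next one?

November 2028 starts on a Wednesday; its first Tuesday is the 7th, so the 4th Tuesday is the 28th — 28 November 2028.
28 November 2028 is after 24 November 2028, so that is the next one.

28 November 2028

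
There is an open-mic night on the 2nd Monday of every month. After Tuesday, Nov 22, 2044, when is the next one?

Nov 2044 starts on a Tuesday; its first Monday is the 7th, so the 2nd Monday is the 14th — Nov 14, 2044.
That is not after Nov 22, 2044, so look at Dec 2044.
Dec 2044 starts on a Thursday; its first Monday is the 5th, so the 2nd Monday is the 12th — Dec 12, 2044.

Dec 12, 2044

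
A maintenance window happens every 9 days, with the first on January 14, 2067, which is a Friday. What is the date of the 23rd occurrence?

July 31, 2067

The 23rd occurrence is 22 intervals after the first: 22 × 9 = 198 days after January 14, 2067.
January has 31 days — 17 days to the end of January leaves 181.
February has 28 days (153 left).
March has 31 days (122 left).
April has 30 days (92 left).
May has 31 days (61 left).
June has 30 days (31 left).
31 days into July → July 31, 2067.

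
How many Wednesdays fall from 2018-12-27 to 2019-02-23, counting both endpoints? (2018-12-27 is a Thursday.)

2018-12-27 is a Thursday; the first Wednesday on or after it is 2019-01-02 (6 days later).
From 2019-01-02 to 2019-02-23: 29 + 23 = 52 days (rest of January, February).
52 ÷ 7 = 7 full weeks with remainder 3, so 7 more Wednesdays after the first → 8.

8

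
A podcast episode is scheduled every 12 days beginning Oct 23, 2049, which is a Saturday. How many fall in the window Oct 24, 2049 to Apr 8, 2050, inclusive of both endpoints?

Occurrences land 12·i days after Oct 23, 2049 for i = 0, 1, 2, …
Oct 24, 2049 is 1 day after the start; 1 ÷ 12 = 0 remainder 1; since the remainder is 1, round up to i = 1. First occurrence in the window: #2 on Nov 4, 2049 (1×12 = 12 days in).
Apr 8, 2050 is 167 days after the start; 167 ÷ 12 = 13 remainder 11. Last occurrence in the window: #14 on Mar 28, 2050.
Occurrences #2 through #14: 13 in total.

13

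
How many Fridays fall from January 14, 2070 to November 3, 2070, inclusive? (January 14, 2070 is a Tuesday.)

January 14, 2070 is a Tuesday; the first Friday on or after it is January 17, 2070 (3 days later).
From January 17, 2070 to November 3, 2070: 14 + 28 + 31 + 30 + 31 + 30 + 31 + 31 + 30 + 31 + 3 = 290 days (rest of January, February, March, April, May, June, July, August, September, October, November).
290 ÷ 7 = 41 full weeks with remainder 3, so 41 more Fridays after the first → 42.

42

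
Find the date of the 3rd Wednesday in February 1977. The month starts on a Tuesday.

1977-02-16

February 1977 begins on a Tuesday, so the first Wednesday is February 2 (1 day later).
The 3rd Wednesday is 2 weeks later: 2 + 14 = 16.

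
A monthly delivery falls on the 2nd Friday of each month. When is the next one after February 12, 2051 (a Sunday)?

March 10, 2051

February 2051 starts on a Wednesday; its first Friday is the 3rd, so the 2nd Friday is the 10th — February 10, 2051.
That is not after February 12, 2051, so look at March 2051.
March 2051 starts on a Wednesday; its first Friday is the 3rd, so the 2nd Friday is the 10th — March 10, 2051.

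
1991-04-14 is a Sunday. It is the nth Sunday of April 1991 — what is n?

2nd

Day 14 falls in week ⌈14/7⌉ of the month.
Days 1–7 hold the 1st Sunday, 8–14 the 2nd, 15–21 the 3rd, 22–28 the 4th, 29–31 the 5th.
14 is in the range for the 2nd.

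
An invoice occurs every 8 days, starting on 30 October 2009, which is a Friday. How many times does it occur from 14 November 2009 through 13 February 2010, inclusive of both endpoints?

Occurrences land 8·i days after 30 October 2009 for i = 0, 1, 2, …
14 November 2009 is 15 days after the start; 15 ÷ 8 = 1 remainder 7; since the remainder is 7, round up to i = 2. First occurrence in the window: #3 on 15 November 2009 (2×8 = 16 days in).
13 February 2010 is 106 days after the start; 106 ÷ 8 = 13 remainder 2. Last occurrence in the window: #14 on 11 February 2010.
Occurrences #3 through #14: 12 in total.

12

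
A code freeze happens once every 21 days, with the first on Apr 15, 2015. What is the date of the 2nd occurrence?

May 6, 2015

The 2nd occurrence is 1 interval after the first: 1 × 21 = 21 days after Apr 15, 2015.
Apr has 30 days — 15 days to the end of Apr leaves 6.
6 days into May → May 6, 2015.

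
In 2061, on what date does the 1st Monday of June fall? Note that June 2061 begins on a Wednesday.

June 2061 begins on a Wednesday, so the first Monday is June 6 (5 days later).

June 6, 2061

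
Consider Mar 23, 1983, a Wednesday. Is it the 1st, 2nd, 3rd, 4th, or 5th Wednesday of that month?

Day 23 falls in week ⌈23/7⌉ of the month.
Days 1–7 hold the 1st Wednesday, 8–14 the 2nd, 15–21 the 3rd, 22–28 the 4th, 29–31 the 5th.
23 is in the range for the 4th.

4th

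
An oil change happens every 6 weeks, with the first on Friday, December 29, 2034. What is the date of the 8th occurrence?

October 19, 2035

The 8th occurrence is 7 intervals after the first: 7 × 42 = 294 days after December 29, 2034.
December has 31 days — 2 days to the end of December leaves 292.
January has 31 days (261 left).
February has 28 days (233 left).
March has 31 days (202 left).
April has 30 days (172 left).
May has 31 days (141 left).
June has 30 days (111 left).
July has 31 days (80 left).
August has 31 days (49 left).
September has 30 days (19 left).
19 days into October → October 19, 2035.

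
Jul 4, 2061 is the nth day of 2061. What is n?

Days in months before Jul: 31 + 28 + 31 + 30 + 31 + 30 = 181.
Plus 4 days into Jul → day 185.

185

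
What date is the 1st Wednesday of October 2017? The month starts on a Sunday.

2017-10-04

October 2017 begins on a Sunday, so the first Wednesday is October 4 (3 days later).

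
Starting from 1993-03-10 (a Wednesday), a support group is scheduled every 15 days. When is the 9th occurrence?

1993-07-08

The 9th occurrence is 8 intervals after the first: 8 × 15 = 120 days after 1993-03-10.
March has 31 days — 21 days to the end of March leaves 99.
April has 30 days (69 left).
May has 31 days (38 left).
June has 30 days (8 left).
8 days into July → 1993-07-08.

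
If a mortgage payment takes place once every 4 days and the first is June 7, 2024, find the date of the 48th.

The 48th occurrence is 47 intervals after the first: 47 × 4 = 188 days after June 7, 2024.
June has 30 days — 23 days to the end of June leaves 165.
July has 31 days (134 left).
August has 31 days (103 left).
September has 30 days (73 left).
October has 31 days (42 left).
November has 30 days (12 left).
12 days into December → December 12, 2024.

December 12, 2024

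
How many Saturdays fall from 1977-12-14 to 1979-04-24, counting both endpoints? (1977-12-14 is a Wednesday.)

1977-12-14 is a Wednesday; the first Saturday on or after it is 1977-12-17 (3 days later).
From 1977-12-17 to 1979-04-24: 14 + 365 + 114 = 493 days (rest of 1977, 1978, to 1979-04-24 in 1979).
493 ÷ 7 = 70 full weeks with remainder 3, so 70 more Saturdays after the first → 71.

71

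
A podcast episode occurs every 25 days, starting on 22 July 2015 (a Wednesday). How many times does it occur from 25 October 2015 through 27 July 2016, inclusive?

Occurrences land 25·i days after 22 July 2015 for i = 0, 1, 2, …
25 October 2015 is 95 days after the start; 95 ÷ 25 = 3 remainder 20; since the remainder is 20, round up to i = 4. First occurrence in the window: #5 on 30 October 2015 (4×25 = 100 days in).
27 July 2016 is 371 days after the start; 371 ÷ 25 = 14 remainder 21. Last occurrence in the window: #15 on 6 July 2016.
Occurrences #5 through #15: 11 in total.

11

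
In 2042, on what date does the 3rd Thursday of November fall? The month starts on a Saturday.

November 2042 begins on a Saturday, so the first Thursday is November 6 (5 days later).
The 3rd Thursday is 2 weeks later: 6 + 14 = 20.

November 20, 2042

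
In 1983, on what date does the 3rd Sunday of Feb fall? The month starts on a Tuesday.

Feb 1983 begins on a Tuesday, so the first Sunday is Feb 6 (5 days later).
The 3rd Sunday is 2 weeks later: 6 + 14 = 20.

Feb 20, 1983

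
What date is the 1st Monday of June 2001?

4 June 2001

The first Monday of June 2001 is June 4.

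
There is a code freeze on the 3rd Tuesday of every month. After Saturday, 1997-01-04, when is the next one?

January 1997 starts on a Wednesday; its first Tuesday is the 7th, so the 3rd Tuesday is the 21st — 1997-01-21.
1997-01-21 is after 1997-01-04, so that is the next one.

1997-01-21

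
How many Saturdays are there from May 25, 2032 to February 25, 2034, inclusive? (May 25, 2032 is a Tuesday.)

92

May 25, 2032 is a Tuesday; the first Saturday on or after it is May 29, 2032 (4 days later).
From May 29, 2032 to February 25, 2034: 216 + 365 + 56 = 637 days (rest of 2032, 2033, to February 25, 2034 in 2034).
637 ÷ 7 = 91 full weeks with remainder 0, so 91 more Saturdays after the first → 92.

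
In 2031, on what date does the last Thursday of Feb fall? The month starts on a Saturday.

Feb 27, 2031

Feb 2031 begins on a Saturday, so the first Thursday is Feb 6 (5 days later).
Feb 2031 has 28 days. Adding weeks: 6, 13, 20, 27 — the last one ≤ 28 is the 27th.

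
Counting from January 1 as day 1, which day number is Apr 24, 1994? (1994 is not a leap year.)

114

Days in months before Apr: 31 + 28 + 31 = 90.
Plus 24 days into Apr → day 114.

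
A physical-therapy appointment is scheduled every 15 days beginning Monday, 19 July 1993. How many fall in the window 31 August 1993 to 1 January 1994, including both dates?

9

Occurrences land 15·i days after 19 July 1993 for i = 0, 1, 2, …
31 August 1993 is 43 days after the start; 43 ÷ 15 = 2 remainder 13; since the remainder is 13, round up to i = 3. First occurrence in the window: #4 on 2 September 1993 (3×15 = 45 days in).
1 January 1994 is 166 days after the start; 166 ÷ 15 = 11 remainder 1. Last occurrence in the window: #12 on 31 December 1993.
Occurrences #4 through #12: 9 in total.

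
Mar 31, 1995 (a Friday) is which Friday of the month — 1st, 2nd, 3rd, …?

Day 31 falls in week ⌈31/7⌉ of the month.
Days 1–7 hold the 1st Friday, 8–14 the 2nd, 15–21 the 3rd, 22–28 the 4th, 29–31 the 5th.
31 is in the range for the 5th.

5th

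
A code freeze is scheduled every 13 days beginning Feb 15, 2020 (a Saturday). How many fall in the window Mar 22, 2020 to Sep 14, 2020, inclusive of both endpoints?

14

Occurrences land 13·i days after Feb 15, 2020 for i = 0, 1, 2, …
Mar 22, 2020 is 36 days after the start; 36 ÷ 13 = 2 remainder 10; since the remainder is 10, round up to i = 3. First occurrence in the window: #4 on Mar 25, 2020 (3×13 = 39 days in).
Sep 14, 2020 is 212 days after the start; 212 ÷ 13 = 16 remainder 4. Last occurrence in the window: #17 on Sep 10, 2020.
Occurrences #4 through #17: 14 in total.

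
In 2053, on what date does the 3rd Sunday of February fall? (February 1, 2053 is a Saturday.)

February 16, 2053

February 2053 begins on a Saturday, so the first Sunday is February 2 (1 day later).
The 3rd Sunday is 2 weeks later: 2 + 14 = 16.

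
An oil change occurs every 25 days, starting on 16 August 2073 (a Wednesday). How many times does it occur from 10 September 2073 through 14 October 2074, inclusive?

Occurrences land 25·i days after 16 August 2073 for i = 0, 1, 2, …
10 September 2073 is 25 days after the start; 25 ÷ 25 = 1 remainder 0. First occurrence in the window: #2 on 10 September 2073 (1×25 = 25 days in).
14 October 2074 is 424 days after the start; 424 ÷ 25 = 16 remainder 24. Last occurrence in the window: #17 on 20 September 2074.
Occurrences #2 through #17: 16 in total.

16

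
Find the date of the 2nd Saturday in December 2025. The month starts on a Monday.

December 2025 begins on a Monday, so the first Saturday is December 6 (5 days later).
The 2nd Saturday is 1 weeks later: 6 + 7 = 13.

2025-12-13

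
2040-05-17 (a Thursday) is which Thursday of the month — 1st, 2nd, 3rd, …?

3rd

Day 17 falls in week ⌈17/7⌉ of the month.
Days 1–7 hold the 1st Thursday, 8–14 the 2nd, 15–21 the 3rd, 22–28 the 4th, 29–31 the 5th.
17 is in the range for the 3rd.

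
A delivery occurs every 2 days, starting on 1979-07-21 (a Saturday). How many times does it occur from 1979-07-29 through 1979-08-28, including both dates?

Occurrences land 2·i days after 1979-07-21 for i = 0, 1, 2, …
1979-07-29 is 8 days after the start; 8 ÷ 2 = 4 remainder 0. First occurrence in the window: #5 on 1979-07-29 (4×2 = 8 days in).
1979-08-28 is 38 days after the start; 38 ÷ 2 = 19 remainder 0. Last occurrence in the window: #20 on 1979-08-28.
Occurrences #5 through #20: 16 in total.

16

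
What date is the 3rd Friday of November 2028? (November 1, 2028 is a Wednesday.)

November 2028 begins on a Wednesday, so the first Friday is November 3 (2 days later).
The 3rd Friday is 2 weeks later: 3 + 14 = 17.

17 November 2028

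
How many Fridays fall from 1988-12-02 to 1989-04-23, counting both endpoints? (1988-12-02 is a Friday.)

21

1988-12-02 is a Friday; the first Friday on or after it is 1988-12-02.
From 1988-12-02 to 1989-04-23: 29 + 31 + 28 + 31 + 23 = 142 days (rest of December, January, February, March, April).
142 ÷ 7 = 20 full weeks with remainder 2, so 20 more Fridays after the first → 21.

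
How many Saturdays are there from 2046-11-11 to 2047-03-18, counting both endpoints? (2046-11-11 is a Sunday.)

18

2046-11-11 is a Sunday; the first Saturday on or after it is 2046-11-17 (6 days later).
From 2046-11-17 to 2047-03-18: 13 + 31 + 31 + 28 + 18 = 121 days (rest of November, December, January, February, March).
121 ÷ 7 = 17 full weeks with remainder 2, so 17 more Saturdays after the first → 18.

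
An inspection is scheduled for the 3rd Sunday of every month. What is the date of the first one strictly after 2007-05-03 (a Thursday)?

May 2007 starts on a Tuesday; its first Sunday is the 6th, so the 3rd Sunday is the 20th — 2007-05-20.
2007-05-20 is after 2007-05-03, so that is the next one.

2007-05-20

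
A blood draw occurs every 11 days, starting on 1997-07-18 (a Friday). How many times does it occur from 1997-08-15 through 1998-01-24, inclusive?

Occurrences land 11·i days after 1997-07-18 for i = 0, 1, 2, …
1997-08-15 is 28 days after the start; 28 ÷ 11 = 2 remainder 6; since the remainder is 6, round up to i = 3. First occurrence in the window: #4 on 1997-08-20 (3×11 = 33 days in).
1998-01-24 is 190 days after the start; 190 ÷ 11 = 17 remainder 3. Last occurrence in the window: #18 on 1998-01-21.
Occurrences #4 through #18: 15 in total.

15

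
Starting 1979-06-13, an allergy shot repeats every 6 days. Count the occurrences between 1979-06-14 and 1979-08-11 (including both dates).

9

Occurrences land 6·i days after 1979-06-13 for i = 0, 1, 2, …
1979-06-14 is 1 day after the start; 1 ÷ 6 = 0 remainder 1; since the remainder is 1, round up to i = 1. First occurrence in the window: #2 on 1979-06-19 (1×6 = 6 days in).
1979-08-11 is 59 days after the start; 59 ÷ 6 = 9 remainder 5. Last occurrence in the window: #10 on 1979-08-06.
Occurrences #2 through #10: 9 in total.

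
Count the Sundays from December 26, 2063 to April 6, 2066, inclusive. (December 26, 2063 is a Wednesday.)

December 26, 2063 is a Wednesday; the first Sunday on or after it is December 30, 2063 (4 days later).
From December 30, 2063 to April 6, 2066: 1 + 366 + 365 + 96 = 828 days (rest of 2063, 2064, 2065, to April 6, 2066 in 2066).
828 ÷ 7 = 118 full weeks with remainder 2, so 118 more Sundays after the first → 119.

119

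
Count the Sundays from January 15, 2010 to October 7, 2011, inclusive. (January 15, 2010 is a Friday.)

January 15, 2010 is a Friday; the first Sunday on or after it is January 17, 2010 (2 days later).
From January 17, 2010 to October 7, 2011: 348 + 280 = 628 days (rest of 2010, to October 7, 2011 in 2011).
628 ÷ 7 = 89 full weeks with remainder 5, so 89 more Sundays after the first → 90.

90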